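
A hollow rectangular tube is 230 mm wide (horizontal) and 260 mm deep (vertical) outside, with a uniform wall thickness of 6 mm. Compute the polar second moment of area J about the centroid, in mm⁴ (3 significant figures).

Treat the section as a set of non-overlapping primitives; coordinates are from the bounding-box lower-left.
Outer rectangle: 230 × 260, A = 59 800 mm², y = 130 mm, Ī = 336 873 333 mm⁴.
Inner void (subtracted): 218 × 248, A = 54 064 mm², y = 130 mm, Ī = 277 096 021 mm⁴.
By symmetry the centroid is at mid-height, ȳ = 130 mm.
All pieces are centred on the centroidal x-axis, so I = ΣĪ (holes subtracted) = 59 777 312 mm⁴.
Repeating about the centroidal y-axis gives I_y = 49 506 872 mm⁴.
Polar second moment: J = I_x + I_y = 109 284 184 mm⁴.

J ≈ 1.09 × 10⁸ mm⁴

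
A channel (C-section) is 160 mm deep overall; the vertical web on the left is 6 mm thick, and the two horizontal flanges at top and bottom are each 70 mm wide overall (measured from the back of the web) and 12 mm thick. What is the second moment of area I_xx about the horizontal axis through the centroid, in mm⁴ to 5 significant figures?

Treat the section as a set of non-overlapping primitives; coordinates are from the bounding-box lower-left.
Web: 6 × 160, A = 960 mm², y = 80 mm, Ī = 2 048 000 mm⁴.
Top flange (beyond web): 64 × 12, A = 768 mm², y = 154 mm, Ī = 9 216 mm⁴.
Bottom flange (beyond web): 64 × 12, A = 768 mm², y = 6 mm, Ī = 9 216 mm⁴.
By symmetry the centroid is at mid-height, ȳ = 80 mm.
Transfer each piece to the horizontal axis through the centroid using Ī + A·d² with d = y − 80:
  web: d = 0 mm → contributes +2 048 000 mm⁴
  top flange (beyond web): d = 74 mm → contributes +4 214 784 mm⁴
  bottom flange (beyond web): d = -74 mm → contributes +4 214 784 mm⁴
Total I = 10 477 568 mm⁴.

I_xx ≈ 1.0478 × 10⁷ mm⁴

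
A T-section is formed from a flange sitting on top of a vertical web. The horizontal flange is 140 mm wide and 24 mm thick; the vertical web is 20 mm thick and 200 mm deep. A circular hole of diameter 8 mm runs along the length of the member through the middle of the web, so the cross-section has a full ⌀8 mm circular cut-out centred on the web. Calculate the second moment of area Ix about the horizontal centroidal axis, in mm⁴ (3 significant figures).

Treat the section as a set of non-overlapping primitives; coordinates are from the bounding-box lower-left.
Flange: 140 × 24, A = 3 360 mm², y = 212 mm, Ī = 161 280 mm⁴.
Web: 20 × 200, A = 4 000 mm², y = 100 mm, Ī = 13 333 333 mm⁴.
Hole (subtracted): ⌀8, A = 50.265 mm², y = 100 mm, Ī = 201.06 mm⁴.
Centroid: ȳ = ΣA·y / ΣA = 151.48 mm.
Transfer each piece to the horizontal centroidal axis using Ī + A·d² with d = y − 151.48:
  flange: d = 60.518 mm → contributes +12 467 025 mm⁴
  web: d = -51.482 mm → contributes +23 934 933 mm⁴
  hole: d = -51.482 mm → contributes −133 425 mm⁴
Total I = 36 268 533 mm⁴.

Ix ≈ 3.63 × 10⁷ mm⁴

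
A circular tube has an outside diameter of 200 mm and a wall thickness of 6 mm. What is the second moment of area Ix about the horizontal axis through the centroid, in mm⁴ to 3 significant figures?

Ix ≈ 1.72 × 10⁷ mm⁴

Split into non-overlapping primitives; take the origin at the lower-left of the bounding box.
Outer circle: ⌀200, A = 31 416 mm², y = 100 mm, Ī = 78 539 816 mm⁴.
Bore (subtracted): ⌀188, A = 27 759 mm², y = 100 mm, Ī = 61 319 880 mm⁴.
By symmetry the centroid is at mid-height, ȳ = 100 mm.
All pieces are centred on the horizontal axis through the centroid, so I = ΣĪ (holes subtracted) = 17 219 936 mm⁴.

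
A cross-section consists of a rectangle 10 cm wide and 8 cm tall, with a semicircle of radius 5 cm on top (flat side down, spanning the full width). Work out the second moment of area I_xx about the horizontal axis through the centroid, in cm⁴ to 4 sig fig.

Break the section into simple shapes (no overlaps), measuring from the bottom-left corner of the bounding box.
Rectangular body: 10 × 8, A = 80 cm², y = 4 cm, Ī = 426.667 cm⁴.
Semicircular cap: semicircle r = 5, A = 39.2699 cm², y = 10.1221 cm, Ī = 68.5981 cm⁴.
Centroid: ȳ = ΣA·y / ΣA = 6.01571 cm.
Transfer each piece to the horizontal axis through the centroid using Ī + A·d² with d = y − 6.01571:
  rectangular body: d = -2.01571 cm → contributes +751.712 cm⁴
  semicircular cap: d = 4.10636 cm → contributes +730.775 cm⁴
Total I = 1482.49 cm⁴.

I_xx ≈ 1482 cm⁴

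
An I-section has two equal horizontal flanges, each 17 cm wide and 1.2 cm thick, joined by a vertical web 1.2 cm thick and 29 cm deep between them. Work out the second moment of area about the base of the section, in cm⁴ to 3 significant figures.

Split into non-overlapping primitives; take the origin at the lower-left of the bounding box.
Bottom flange: 17 × 1.2, A = 20.4 cm², y = 0.6 cm, Ī = 2.448 cm⁴.
Web: 1.2 × 29, A = 34.8 cm², y = 15.7 cm, Ī = 2438.9 cm⁴.
Top flange: 17 × 1.2, A = 20.4 cm², y = 30.8 cm, Ī = 2.448 cm⁴.
Transfer each piece to the base of the section using Ī + A·d² with d = y − 0:
  bottom flange: d = 0.6 cm → contributes +9.792 cm⁴
  web: d = 15.7 cm → contributes +11 017 cm⁴
  top flange: d = 30.8 cm → contributes +19 355 cm⁴
Total I = 30 381 cm⁴.

I_base ≈ 3.04 × 10⁴ cm⁴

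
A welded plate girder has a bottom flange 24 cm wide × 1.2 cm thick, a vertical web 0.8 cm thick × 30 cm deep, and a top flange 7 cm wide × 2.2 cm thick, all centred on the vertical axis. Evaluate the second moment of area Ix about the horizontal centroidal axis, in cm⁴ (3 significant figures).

Decompose the section into non-overlapping parts with the origin at the bottom-left of its bounding rectangle.
Bottom plate: 24 × 1.2, A = 28.8 cm², y = 0.6 cm, Ī = 3.456 cm⁴.
Web plate: 0.8 × 30, A = 24 cm², y = 16.2 cm, Ī = 1 800 cm⁴.
Top plate: 7 × 2.2, A = 15.4 cm², y = 32.3 cm, Ī = 6.2113 cm⁴.
Centroid: ȳ = ΣA·y / ΣA = 13.248 cm.
Transfer each piece to the horizontal centroidal axis using Ī + A·d² with d = y − 13.248:
  bottom plate: d = -12.648 cm → contributes +4610.5 cm⁴
  web plate: d = 2.9522 cm → contributes +2009.2 cm⁴
  top plate: d = 19.052 cm → contributes +5596.2 cm⁴
Total I = 12 216 cm⁴.

Ix ≈ 1.22 × 10⁴ cm⁴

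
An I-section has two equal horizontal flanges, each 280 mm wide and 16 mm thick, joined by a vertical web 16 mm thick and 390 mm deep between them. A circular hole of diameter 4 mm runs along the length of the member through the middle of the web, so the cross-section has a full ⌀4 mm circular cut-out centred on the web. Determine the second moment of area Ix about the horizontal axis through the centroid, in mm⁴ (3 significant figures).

Ix ≈ 4.49 × 10⁸ mm⁴

Treat the section as a set of non-overlapping primitives; coordinates are from the bounding-box lower-left.
Bottom flange: 280 × 16, A = 4 480 mm², y = 8 mm, Ī = 95 573 mm⁴.
Web: 16 × 390, A = 6 240 mm², y = 211 mm, Ī = 79 092 000 mm⁴.
Top flange: 280 × 16, A = 4 480 mm², y = 414 mm, Ī = 95 573 mm⁴.
Hole (subtracted): ⌀4, A = 12.566 mm², y = 211 mm, Ī = 12.566 mm⁴.
By symmetry the centroid is at mid-height, ȳ = 211 mm.
Transfer each piece to the horizontal axis through the centroid using Ī + A·d² with d = y − 211:
  bottom flange: d = -203 mm → contributes +184 711 893 mm⁴
  web: d = 0 mm → contributes +79 092 000 mm⁴
  top flange: d = 203 mm → contributes +184 711 893 mm⁴
  hole: d = 0 mm → contributes −12.566 mm⁴
Total I = 448 515 774 mm⁴.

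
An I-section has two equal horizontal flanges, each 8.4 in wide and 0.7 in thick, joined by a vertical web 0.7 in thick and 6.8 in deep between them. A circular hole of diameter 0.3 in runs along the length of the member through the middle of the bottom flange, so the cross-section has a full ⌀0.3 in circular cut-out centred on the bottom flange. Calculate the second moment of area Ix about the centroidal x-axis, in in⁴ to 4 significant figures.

Treat the section as a set of non-overlapping primitives; coordinates are from the bounding-box lower-left.
Bottom flange: 8.4 × 0.7, A = 5.88 in², y = 0.35 in, Ī = 0.2401 in⁴.
Web: 0.7 × 6.8, A = 4.76 in², y = 4.1 in, Ī = 18.3419 in⁴.
Top flange: 8.4 × 0.7, A = 5.88 in², y = 7.85 in, Ī = 0.2401 in⁴.
Hole (subtracted): ⌀0.3, A = 0.0706858 in², y = 0.35 in, Ī = 0.000397608 in⁴.
Centroid: ȳ = ΣA·y / ΣA = 4.11611 in.
Transfer each piece to the centroidal x-axis using Ī + A·d² with d = y − 4.11611:
  bottom flange: d = -3.76611 in → contributes +83.6398 in⁴
  web: d = -0.0161145 in → contributes +18.3431 in⁴
  top flange: d = 3.73389 in → contributes +82.2185 in⁴
  hole: d = -3.76611 in → contributes −1.00298 in⁴
Total I = 183.198 in⁴.

Ix ≈ 183.2 in⁴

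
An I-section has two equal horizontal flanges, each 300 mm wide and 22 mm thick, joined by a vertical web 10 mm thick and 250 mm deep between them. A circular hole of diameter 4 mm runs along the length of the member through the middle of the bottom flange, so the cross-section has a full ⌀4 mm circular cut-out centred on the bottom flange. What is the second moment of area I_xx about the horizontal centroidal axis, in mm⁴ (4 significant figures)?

Treat the section as a set of non-overlapping primitives; coordinates are from the bounding-box lower-left.
Bottom flange: 300 × 22, A = 6 600 mm², y = 11 mm, Ī = 266 200 mm⁴.
Web: 10 × 250, A = 2 500 mm², y = 147 mm, Ī = 13 020 833 mm⁴.
Top flange: 300 × 22, A = 6 600 mm², y = 283 mm, Ī = 266 200 mm⁴.
Hole (subtracted): ⌀4, A = 12.5664 mm², y = 11 mm, Ī = 12.5664 mm⁴.
Centroid: ȳ = ΣA·y / ΣA = 147.109 mm.
Transfer each piece to the horizontal centroidal axis using Ī + A·d² with d = y − 147.109:
  bottom flange: d = -136.109 mm → contributes +122 535 452 mm⁴
  web: d = -0.108942 mm → contributes +13 020 863 mm⁴
  top flange: d = 135.891 mm → contributes +122 144 305 mm⁴
  hole: d = -136.109 mm → contributes −232 813 mm⁴
Total I = 257 467 807 mm⁴.

I_xx ≈ 2.575 × 10⁸ mm⁴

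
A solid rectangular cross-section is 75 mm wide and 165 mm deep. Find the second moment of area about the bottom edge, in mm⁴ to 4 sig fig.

I_base ≈ 1.123 × 10⁸ mm⁴

The section: 75 × 165, A = 12 375 mm², y = 82.5 mm, Ī = 28 075 781 mm⁴.
Transfer it to the bottom edge using Ī + A·d² with d = y − 0:
  the section: d = 82.5 mm → contributes +112 303 125 mm⁴
Total I = 112 303 125 mm⁴.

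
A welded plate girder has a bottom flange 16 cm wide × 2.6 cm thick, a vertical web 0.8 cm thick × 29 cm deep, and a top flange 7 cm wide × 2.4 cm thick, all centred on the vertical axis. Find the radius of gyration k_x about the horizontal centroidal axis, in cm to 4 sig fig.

k_x ≈ 13.23 cm

Treat the section as a set of non-overlapping primitives; coordinates are from the bounding-box lower-left.
Bottom plate: 16 × 2.6, A = 41.6 cm², y = 1.3 cm, Ī = 23.4347 cm⁴.
Web plate: 0.8 × 29, A = 23.2 cm², y = 17.1 cm, Ī = 1625.93 cm⁴.
Top plate: 7 × 2.4, A = 16.8 cm², y = 32.8 cm, Ī = 8.064 cm⁴.
Centroid: ȳ = ΣA·y / ΣA = 12.2775 cm.
Transfer each piece to the horizontal centroidal axis using Ī + A·d² with d = y − 12.2775:
  bottom plate: d = -10.9775 cm → contributes +5036.42 cm⁴
  web plate: d = 4.82255 cm → contributes +2165.5 cm⁴
  top plate: d = 20.5225 cm → contributes +7083.8 cm⁴
Total I = 14285.7 cm⁴.
Radius of gyration: k = √(I/A) = √(14285.7 / 81.6) = 13.2314 cm.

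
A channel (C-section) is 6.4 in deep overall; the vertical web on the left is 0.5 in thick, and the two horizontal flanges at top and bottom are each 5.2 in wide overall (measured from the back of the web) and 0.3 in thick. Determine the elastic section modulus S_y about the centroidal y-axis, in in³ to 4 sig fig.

Break the section into simple shapes (no overlaps), measuring from the bottom-left corner of the bounding box.
Web: 0.5 × 6.4, A = 3.2 in², x = 0.25 in, Ī = 0.0666667 in⁴.
Top flange (beyond web): 4.7 × 0.3, A = 1.41 in², x = 2.85 in, Ī = 2.59558 in⁴.
Bottom flange (beyond web): 4.7 × 0.3, A = 1.41 in², x = 2.85 in, Ī = 2.59558 in⁴.
Centroid: x̄ = ΣA·x / ΣA = 1.46794 in.
Transfer each piece to the centroidal y-axis using Ī + A·d² with d = x − 1.46794:
  web: d = -1.21794 in → contributes +4.81348 in⁴
  top flange (beyond web): d = 1.38206 in → contributes +5.2888 in⁴
  bottom flange (beyond web): d = 1.38206 in → contributes +5.2888 in⁴
Total I = 15.3911 in⁴.
Extreme fibre distance c = 3.73206 in; S = I/c = 4.12402 in³.

S_y ≈ 4.124 in³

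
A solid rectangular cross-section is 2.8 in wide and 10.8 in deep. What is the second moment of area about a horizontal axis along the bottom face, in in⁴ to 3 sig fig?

The section: 2.8 × 10.8, A = 30.24 in², y = 5.4 in, Ī = 293.93 in⁴.
Transfer it to the base of the section using Ī + A·d² with d = y − 0:
  the section: d = 5.4 in → contributes +1175.7 in⁴
Total I = 1175.7 in⁴.

I_base ≈ 1180 in⁴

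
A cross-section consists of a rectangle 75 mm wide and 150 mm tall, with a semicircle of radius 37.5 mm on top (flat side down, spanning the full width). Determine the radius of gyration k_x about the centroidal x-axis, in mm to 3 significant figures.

k_x ≈ 52.1 mm

Split into non-overlapping primitives; take the origin at the lower-left of the bounding box.
Rectangular body: 75 × 150, A = 11 250 mm², y = 75 mm, Ī = 21 093 750 mm⁴.
Semicircular cap: semicircle r = 37.5, A = 2208.9 mm², y = 165.92 mm, Ī = 217 049 mm⁴.
Centroid: ȳ = ΣA·y / ΣA = 89.921 mm.
Transfer each piece to the centroidal x-axis using Ī + A·d² with d = y − 89.921:
  rectangular body: d = -14.921 mm → contributes +23 598 544 mm⁴
  semicircular cap: d = 75.994 mm → contributes +12 973 857 mm⁴
Total I = 36 572 401 mm⁴.
Radius of gyration: k = √(I/A) = √(36 572 401 / 13 459) = 52.128 mm.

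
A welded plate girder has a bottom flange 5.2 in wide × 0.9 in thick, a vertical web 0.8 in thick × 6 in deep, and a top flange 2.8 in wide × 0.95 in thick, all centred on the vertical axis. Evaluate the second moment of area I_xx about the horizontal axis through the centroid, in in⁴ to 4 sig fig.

I_xx ≈ 98.82 in⁴

Split into non-overlapping primitives; take the origin at the lower-left of the bounding box.
Bottom plate: 5.2 × 0.9, A = 4.68 in², y = 0.45 in, Ī = 0.3159 in⁴.
Web plate: 0.8 × 6, A = 4.8 in², y = 3.9 in, Ī = 14.4 in⁴.
Top plate: 2.8 × 0.95, A = 2.66 in², y = 7.375 in, Ī = 0.200054 in⁴.
Centroid: ȳ = ΣA·y / ΣA = 3.33143 in.
Transfer each piece to the horizontal axis through the centroid using Ī + A·d² with d = y − 3.33143:
  bottom plate: d = -2.88143 in → contributes +39.1721 in⁴
  web plate: d = 0.568575 in → contributes +15.9517 in⁴
  top plate: d = 4.04357 in → contributes +43.6924 in⁴
Total I = 98.8162 in⁴.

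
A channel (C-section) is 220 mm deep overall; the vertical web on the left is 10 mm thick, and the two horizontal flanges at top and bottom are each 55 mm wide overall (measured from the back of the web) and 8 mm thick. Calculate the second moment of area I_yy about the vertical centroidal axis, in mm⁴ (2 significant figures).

Treat the section as a set of non-overlapping primitives; coordinates are from the bounding-box lower-left.
Web: 10 × 220, A = 2 200 mm², x = 5 mm, Ī = 18 333 mm⁴.
Top flange (beyond web): 45 × 8, A = 360 mm², x = 32.5 mm, Ī = 60 750 mm⁴.
Bottom flange (beyond web): 45 × 8, A = 360 mm², x = 32.5 mm, Ī = 60 750 mm⁴.
Centroid: x̄ = ΣA·x / ΣA = 11.78 mm.
Transfer each piece to the vertical centroidal axis using Ī + A·d² with d = x − 11.78:
  web: d = -6.781 mm → contributes +119 488 mm⁴
  top flange (beyond web): d = 20.72 mm → contributes +215 292 mm⁴
  bottom flange (beyond web): d = 20.72 mm → contributes +215 292 mm⁴
Total I = 550 073 mm⁴.

I_yy ≈ 5.5 × 10⁵ mm⁴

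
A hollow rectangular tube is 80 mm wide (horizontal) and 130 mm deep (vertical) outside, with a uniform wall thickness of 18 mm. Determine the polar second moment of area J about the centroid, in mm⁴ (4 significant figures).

Decompose the section into non-overlapping parts with the origin at the bottom-left of its bounding rectangle.
Outer rectangle: 80 × 130, A = 10 400 mm², y = 65 mm, Ī = 14 646 667 mm⁴.
Inner void (subtracted): 44 × 94, A = 4 136 mm², y = 65 mm, Ī = 3 045 475 mm⁴.
By symmetry the centroid is at mid-height, ȳ = 65 mm.
All pieces are centred on the centroidal x-axis, so I = ΣĪ (holes subtracted) = 11 601 192 mm⁴.
Repeating about the centroidal y-axis gives I_y = 4 879 392 mm⁴.
Polar second moment: J = I_x + I_y = 16 480 584 mm⁴.

J ≈ 1.648 × 10⁷ mm⁴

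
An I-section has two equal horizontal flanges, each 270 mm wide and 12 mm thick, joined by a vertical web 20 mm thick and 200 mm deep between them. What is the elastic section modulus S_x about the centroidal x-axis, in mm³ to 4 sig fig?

S_x ≈ 7.698 × 10⁵ mm³

Break the section into simple shapes (no overlaps), measuring from the bottom-left corner of the bounding box.
Bottom flange: 270 × 12, A = 3 240 mm², y = 6 mm, Ī = 38 880 mm⁴.
Web: 20 × 200, A = 4 000 mm², y = 112 mm, Ī = 13 333 333 mm⁴.
Top flange: 270 × 12, A = 3 240 mm², y = 218 mm, Ī = 38 880 mm⁴.
By symmetry the centroid is at mid-height, ȳ = 112 mm.
Transfer each piece to the centroidal x-axis using Ī + A·d² with d = y − 112:
  bottom flange: d = -106 mm → contributes +36 443 520 mm⁴
  web: d = 0 mm → contributes +13 333 333 mm⁴
  top flange: d = 106 mm → contributes +36 443 520 mm⁴
Total I = 86 220 373 mm⁴.
Extreme fibre distance c = 112 mm; S = I/c = 769 825 mm³.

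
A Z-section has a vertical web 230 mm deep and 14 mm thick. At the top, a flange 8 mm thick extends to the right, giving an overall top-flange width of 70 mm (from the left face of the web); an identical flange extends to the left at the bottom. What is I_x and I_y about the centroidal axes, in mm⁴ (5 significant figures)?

I_x ≈ 2.5239 × 10⁷ mm⁴, I_y ≈ 1.3843 × 10⁶ mm⁴

Treat the section as a set of non-overlapping primitives; coordinates are from the bounding-box lower-left.
Web: 14 × 230, A = 3 220 mm², y = 115 mm, Ī = 14 194 833 mm⁴.
Top flange (beyond web): 56 × 8, A = 448 mm², y = 226 mm, Ī = 2389.333 mm⁴.
Bottom flange (beyond web): 56 × 8, A = 448 mm², y = 4 mm, Ī = 2389.333 mm⁴.
Centroid: ȳ = ΣA·y / ΣA = 115 mm.
Transfer each piece to the centroidal x-axis using Ī + A·d² with d = y − 115:
  web: d = 0 mm → contributes +14 194 833 mm⁴
  top flange (beyond web): d = 111 mm → contributes +5 522 197 mm⁴
  bottom flange (beyond web): d = -111 mm → contributes +5 522 197 mm⁴
Total I = 25 239 228 mm⁴.
For the y-axis: x̄ = 63 mm.
Repeating about the centroidal y-axis gives I_y = 1 384 348 mm⁴.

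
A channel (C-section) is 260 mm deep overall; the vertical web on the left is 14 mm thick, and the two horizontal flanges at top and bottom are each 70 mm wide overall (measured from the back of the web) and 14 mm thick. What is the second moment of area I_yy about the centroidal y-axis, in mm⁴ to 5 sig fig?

I_yy ≈ 1.8117 × 10⁶ mm⁴

Decompose the section into non-overlapping parts with the origin at the bottom-left of its bounding rectangle.
Web: 14 × 260, A = 3 640 mm², x = 7 mm, Ī = 59453.33 mm⁴.
Top flange (beyond web): 56 × 14, A = 784 mm², x = 42 mm, Ī = 204885.3 mm⁴.
Bottom flange (beyond web): 56 × 14, A = 784 mm², x = 42 mm, Ī = 204885.3 mm⁴.
Centroid: x̄ = ΣA·x / ΣA = 17.53763 mm.
Transfer each piece to the centroidal y-axis using Ī + A·d² with d = x − 17.53763:
  web: d = -10.53763 mm → contributes +463645.3 mm⁴
  top flange (beyond web): d = 24.46237 mm → contributes +674036.7 mm⁴
  bottom flange (beyond web): d = 24.46237 mm → contributes +674036.7 mm⁴
Total I = 1 811 719 mm⁴.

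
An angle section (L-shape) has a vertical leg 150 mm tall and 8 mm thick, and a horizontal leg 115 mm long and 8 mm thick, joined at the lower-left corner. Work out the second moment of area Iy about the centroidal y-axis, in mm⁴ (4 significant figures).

Split into non-overlapping primitives; take the origin at the lower-left of the bounding box.
Vertical leg: 8 × 150, A = 1 200 mm², x = 4 mm, Ī = 6 400 mm⁴.
Horizontal leg (remainder): 107 × 8, A = 856 mm², x = 61.5 mm, Ī = 816 695 mm⁴.
Centroid: x̄ = ΣA·x / ΣA = 27.9397 mm.
Transfer each piece to the centroidal y-axis using Ī + A·d² with d = x − 27.9397:
  vertical leg: d = -23.9397 mm → contributes +694 130 mm⁴
  horizontal leg (remainder): d = 33.5603 mm → contributes +1 780 803 mm⁴
Total I = 2 474 934 mm⁴.

Iy ≈ 2.475 × 10⁶ mm⁴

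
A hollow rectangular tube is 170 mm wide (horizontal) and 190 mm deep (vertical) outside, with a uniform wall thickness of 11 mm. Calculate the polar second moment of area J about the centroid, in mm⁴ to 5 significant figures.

Split into non-overlapping primitives; take the origin at the lower-left of the bounding box.
Outer rectangle: 170 × 190, A = 32 300 mm², y = 95 mm, Ī = 97 169 167 mm⁴.
Inner void (subtracted): 148 × 168, A = 24 864 mm², y = 95 mm, Ī = 58 480 128 mm⁴.
By symmetry the centroid is at mid-height, ȳ = 95 mm.
All pieces are centred on the centroidal x-axis, so I = ΣĪ (holes subtracted) = 38 689 039 mm⁴.
Repeating about the centroidal y-axis gives I_y = 32 404 079 mm⁴.
Polar second moment: J = I_x + I_y = 71 093 117 mm⁴.

J ≈ 7.1093 × 10⁷ mm⁴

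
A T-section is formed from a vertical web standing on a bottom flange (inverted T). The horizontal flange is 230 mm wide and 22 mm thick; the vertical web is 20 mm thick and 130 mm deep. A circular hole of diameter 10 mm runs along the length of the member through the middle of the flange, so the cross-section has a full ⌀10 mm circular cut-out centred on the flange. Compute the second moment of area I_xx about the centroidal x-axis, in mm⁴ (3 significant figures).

Break the section into simple shapes (no overlaps), measuring from the bottom-left corner of the bounding box.
Flange: 230 × 22, A = 5 060 mm², y = 11 mm, Ī = 204 087 mm⁴.
Web: 20 × 130, A = 2 600 mm², y = 87 mm, Ī = 3 661 667 mm⁴.
Hole (subtracted): ⌀10, A = 78.54 mm², y = 11 mm, Ī = 490.87 mm⁴.
Centroid: ȳ = ΣA·y / ΣA = 37.064 mm.
Transfer each piece to the centroidal x-axis using Ī + A·d² with d = y − 37.064:
  flange: d = -26.064 mm → contributes +3 641 396 mm⁴
  web: d = 49.936 mm → contributes +10 145 146 mm⁴
  hole: d = -26.064 mm → contributes −53 844 mm⁴
Total I = 13 732 699 mm⁴.

I_xx ≈ 1.37 × 10⁷ mm⁴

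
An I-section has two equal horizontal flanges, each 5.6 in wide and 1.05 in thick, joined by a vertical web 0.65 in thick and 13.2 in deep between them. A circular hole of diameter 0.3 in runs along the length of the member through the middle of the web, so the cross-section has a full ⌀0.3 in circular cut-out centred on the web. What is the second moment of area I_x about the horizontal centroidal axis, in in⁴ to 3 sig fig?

Split into non-overlapping primitives; take the origin at the lower-left of the bounding box.
Bottom flange: 5.6 × 1.05, A = 5.88 in², y = 0.525 in, Ī = 0.54023 in⁴.
Web: 0.65 × 13.2, A = 8.58 in², y = 7.65 in, Ī = 124.58 in⁴.
Top flange: 5.6 × 1.05, A = 5.88 in², y = 14.775 in, Ī = 0.54023 in⁴.
Hole (subtracted): ⌀0.3, A = 0.070686 in², y = 7.65 in, Ī = 0.00039761 in⁴.
By symmetry the centroid is at mid-height, ȳ = 7.65 in.
Transfer each piece to the horizontal centroidal axis using Ī + A·d² with d = y − 7.65:
  bottom flange: d = -7.125 in → contributes +299.04 in⁴
  web: d = 0 in → contributes +124.58 in⁴
  top flange: d = 7.125 in → contributes +299.04 in⁴
  hole: d = 0 in → contributes −0.00039761 in⁴
Total I = 722.67 in⁴.

I_x ≈ 723 in⁴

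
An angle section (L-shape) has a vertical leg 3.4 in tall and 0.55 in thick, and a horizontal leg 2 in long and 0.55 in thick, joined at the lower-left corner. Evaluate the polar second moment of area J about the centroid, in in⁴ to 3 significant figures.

J ≈ 3.70 in⁴

Decompose the section into non-overlapping parts with the origin at the bottom-left of its bounding rectangle.
Vertical leg: 0.55 × 3.4, A = 1.87 in², y = 1.7 in, Ī = 1.8014 in⁴.
Horizontal leg (remainder): 1.45 × 0.55, A = 0.7975 in², y = 0.275 in, Ī = 0.020104 in⁴.
Centroid: ȳ = ΣA·y / ΣA = 1.274 in.
Transfer each piece to the centroidal x-axis using Ī + A·d² with d = y − 1.274:
  vertical leg: d = 0.42603 in → contributes +2.1408 in⁴
  horizontal leg (remainder): d = -0.99897 in → contributes +0.81596 in⁴
Total I = 2.9568 in⁴.
For the y-axis: x̄ = 0.57397 in.
Repeating about the centroidal y-axis gives I_y = 0.74594 in⁴.
Polar second moment: J = I_x + I_y = 3.7027 in⁴.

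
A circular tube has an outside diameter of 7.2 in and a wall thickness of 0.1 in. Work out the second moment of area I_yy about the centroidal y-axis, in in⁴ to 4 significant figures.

Split into non-overlapping primitives; take the origin at the lower-left of the bounding box.
Outer circle: ⌀7.2, A = 40.715 in², x = 3.6 in, Ī = 131.917 in⁴.
Bore (subtracted): ⌀7, A = 38.4845 in², x = 3.6 in, Ī = 117.859 in⁴.
By symmetry the centroid is at mid-width, x̄ = 3.6 in.
All pieces are centred on the centroidal y-axis, so I = ΣĪ (holes subtracted) = 14.0579 in⁴.

I_yy ≈ 14.06 in⁴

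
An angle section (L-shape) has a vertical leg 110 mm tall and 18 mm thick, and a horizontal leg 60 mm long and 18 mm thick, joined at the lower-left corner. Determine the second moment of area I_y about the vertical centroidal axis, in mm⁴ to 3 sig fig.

I_y ≈ 6.57 × 10⁵ mm⁴

Split into non-overlapping primitives; take the origin at the lower-left of the bounding box.
Vertical leg: 18 × 110, A = 1 980 mm², x = 9 mm, Ī = 53 460 mm⁴.
Horizontal leg (remainder): 42 × 18, A = 756 mm², x = 39 mm, Ī = 111 132 mm⁴.
Centroid: x̄ = ΣA·x / ΣA = 17.289 mm.
Transfer each piece to the vertical centroidal axis using Ī + A·d² with d = x − 17.289:
  vertical leg: d = -8.2895 mm → contributes +189 516 mm⁴
  horizontal leg (remainder): d = 21.711 mm → contributes +467 470 mm⁴
Total I = 656 987 mm⁴.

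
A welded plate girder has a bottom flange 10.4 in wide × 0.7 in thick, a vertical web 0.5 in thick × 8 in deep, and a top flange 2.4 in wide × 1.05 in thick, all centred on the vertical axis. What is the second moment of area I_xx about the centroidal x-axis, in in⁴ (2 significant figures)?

Decompose the section into non-overlapping parts with the origin at the bottom-left of its bounding rectangle.
Bottom plate: 10.4 × 0.7, A = 7.28 in², y = 0.35 in, Ī = 0.2973 in⁴.
Web plate: 0.5 × 8, A = 4 in², y = 4.7 in, Ī = 21.33 in⁴.
Top plate: 2.4 × 1.05, A = 2.52 in², y = 9.225 in, Ī = 0.2315 in⁴.
Centroid: ȳ = ΣA·y / ΣA = 3.232 in.
Transfer each piece to the centroidal x-axis using Ī + A·d² with d = y − 3.232:
  bottom plate: d = -2.882 in → contributes +60.74 in⁴
  web plate: d = 1.468 in → contributes +29.96 in⁴
  top plate: d = 5.993 in → contributes +90.75 in⁴
Total I = 181.5 in⁴.

I_xx ≈ 180 in⁴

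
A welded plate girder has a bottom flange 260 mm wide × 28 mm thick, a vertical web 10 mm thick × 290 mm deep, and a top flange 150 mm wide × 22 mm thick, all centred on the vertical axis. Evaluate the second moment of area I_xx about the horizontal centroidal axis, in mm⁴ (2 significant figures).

I_xx ≈ 2.5 × 10⁸ mm⁴

Break the section into simple shapes (no overlaps), measuring from the bottom-left corner of the bounding box.
Bottom plate: 260 × 28, A = 7 280 mm², y = 14 mm, Ī = 475 627 mm⁴.
Web plate: 10 × 290, A = 2 900 mm², y = 173 mm, Ī = 20 324 167 mm⁴.
Top plate: 150 × 22, A = 3 300 mm², y = 329 mm, Ī = 133 100 mm⁴.
Centroid: ȳ = ΣA·y / ΣA = 125.3 mm.
Transfer each piece to the horizontal centroidal axis using Ī + A·d² with d = y − 125.3:
  bottom plate: d = -111.3 mm → contributes +90 691 193 mm⁴
  web plate: d = 47.68 mm → contributes +26 916 844 mm⁴
  top plate: d = 203.7 mm → contributes +137 034 752 mm⁴
Total I = 254 642 789 mm⁴.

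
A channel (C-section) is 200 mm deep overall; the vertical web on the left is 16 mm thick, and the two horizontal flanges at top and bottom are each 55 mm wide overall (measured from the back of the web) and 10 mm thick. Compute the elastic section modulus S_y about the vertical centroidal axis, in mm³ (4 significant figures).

Treat the section as a set of non-overlapping primitives; coordinates are from the bounding-box lower-left.
Web: 16 × 200, A = 3 200 mm², x = 8 mm, Ī = 68266.7 mm⁴.
Top flange (beyond web): 39 × 10, A = 390 mm², x = 35.5 mm, Ī = 49432.5 mm⁴.
Bottom flange (beyond web): 39 × 10, A = 390 mm², x = 35.5 mm, Ī = 49432.5 mm⁴.
Centroid: x̄ = ΣA·x / ΣA = 13.3894 mm.
Transfer each piece to the vertical centroidal axis using Ī + A·d² with d = x − 13.3894:
  web: d = -5.38945 mm → contributes +161 214 mm⁴
  top flange (beyond web): d = 22.1106 mm → contributes +240 094 mm⁴
  bottom flange (beyond web): d = 22.1106 mm → contributes +240 094 mm⁴
Total I = 641 403 mm⁴.
Extreme fibre distance c = 41.6106 mm; S = I/c = 15414.4 mm³.

S_y ≈ 1.541 × 10⁴ mm³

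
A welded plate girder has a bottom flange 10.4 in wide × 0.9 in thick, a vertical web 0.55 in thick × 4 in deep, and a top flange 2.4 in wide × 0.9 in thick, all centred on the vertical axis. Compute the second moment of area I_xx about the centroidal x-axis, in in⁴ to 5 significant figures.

Treat the section as a set of non-overlapping primitives; coordinates are from the bounding-box lower-left.
Bottom plate: 10.4 × 0.9, A = 9.36 in², y = 0.45 in, Ī = 0.6318 in⁴.
Web plate: 0.55 × 4, A = 2.2 in², y = 2.9 in, Ī = 2.933333 in⁴.
Top plate: 2.4 × 0.9, A = 2.16 in², y = 5.35 in, Ī = 0.1458 in⁴.
Centroid: ȳ = ΣA·y / ΣA = 1.614286 in.
Transfer each piece to the centroidal x-axis using Ī + A·d² with d = y − 1.614286:
  bottom plate: d = -1.164286 in → contributes +13.31985 in⁴
  web plate: d = 1.285714 in → contributes +6.570068 in⁴
  top plate: d = 3.735714 in → contributes +30.28981 in⁴
Total I = 50.17973 in⁴.

I_xx ≈ 50.180 in⁴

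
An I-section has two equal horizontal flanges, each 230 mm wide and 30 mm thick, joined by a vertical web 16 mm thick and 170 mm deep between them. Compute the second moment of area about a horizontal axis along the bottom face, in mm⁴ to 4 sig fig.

I_base ≈ 3.641 × 10⁸ mm⁴

Decompose the section into non-overlapping parts with the origin at the bottom-left of its bounding rectangle.
Bottom flange: 230 × 30, A = 6 900 mm², y = 15 mm, Ī = 517 500 mm⁴.
Web: 16 × 170, A = 2 720 mm², y = 115 mm, Ī = 6 550 667 mm⁴.
Top flange: 230 × 30, A = 6 900 mm², y = 215 mm, Ī = 517 500 mm⁴.
Transfer each piece to the bottom edge using Ī + A·d² with d = y − 0:
  bottom flange: d = 15 mm → contributes +2 070 000 mm⁴
  web: d = 115 mm → contributes +42 522 667 mm⁴
  top flange: d = 215 mm → contributes +319 470 000 mm⁴
Total I = 364 062 667 mm⁴.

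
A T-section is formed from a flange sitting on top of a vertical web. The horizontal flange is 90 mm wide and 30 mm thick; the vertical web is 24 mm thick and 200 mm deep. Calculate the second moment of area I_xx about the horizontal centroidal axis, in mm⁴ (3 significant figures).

Split into non-overlapping primitives; take the origin at the lower-left of the bounding box.
Flange: 90 × 30, A = 2 700 mm², y = 215 mm, Ī = 202 500 mm⁴.
Web: 24 × 200, A = 4 800 mm², y = 100 mm, Ī = 16 000 000 mm⁴.
Centroid: ȳ = ΣA·y / ΣA = 141.4 mm.
Transfer each piece to the horizontal centroidal axis using Ī + A·d² with d = y − 141.4:
  flange: d = 73.6 mm → contributes +14 828 292 mm⁴
  web: d = -41.4 mm → contributes +24 227 008 mm⁴
Total I = 39 055 300 mm⁴.

I_xx ≈ 3.91 × 10⁷ mm⁴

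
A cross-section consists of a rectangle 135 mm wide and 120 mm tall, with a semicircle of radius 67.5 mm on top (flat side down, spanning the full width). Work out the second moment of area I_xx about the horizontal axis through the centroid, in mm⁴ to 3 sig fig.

Treat the section as a set of non-overlapping primitives; coordinates are from the bounding-box lower-left.
Rectangular body: 135 × 120, A = 16 200 mm², y = 60 mm, Ī = 19 440 000 mm⁴.
Semicircular cap: semicircle r = 67.5, A = 7156.9 mm², y = 148.65 mm, Ī = 2 278 490 mm⁴.
Centroid: ȳ = ΣA·y / ΣA = 87.163 mm.
Transfer each piece to the horizontal axis through the centroid using Ī + A·d² with d = y − 87.163:
  rectangular body: d = -27.163 mm → contributes +31 392 940 mm⁴
  semicircular cap: d = 61.485 mm → contributes +29 334 412 mm⁴
Total I = 60 727 352 mm⁴.

I_xx ≈ 6.07 × 10⁷ mm⁴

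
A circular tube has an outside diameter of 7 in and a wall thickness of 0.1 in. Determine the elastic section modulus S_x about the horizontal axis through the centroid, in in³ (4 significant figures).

S_x ≈ 3.687 in³

Split into non-overlapping primitives; take the origin at the lower-left of the bounding box.
Outer circle: ⌀7, A = 38.4845 in², y = 3.5 in, Ī = 117.859 in⁴.
Bore (subtracted): ⌀6.8, A = 36.3168 in², y = 3.5 in, Ī = 104.956 in⁴.
By symmetry the centroid is at mid-height, ȳ = 3.5 in.
All pieces are centred on the horizontal axis through the centroid, so I = ΣĪ (holes subtracted) = 12.9032 in⁴.
Extreme fibre distance c = 3.5 in; S = I/c = 3.68664 in³.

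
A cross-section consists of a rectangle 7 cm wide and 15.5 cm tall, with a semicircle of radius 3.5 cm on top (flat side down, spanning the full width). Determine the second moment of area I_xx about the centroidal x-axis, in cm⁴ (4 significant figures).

Break the section into simple shapes (no overlaps), measuring from the bottom-left corner of the bounding box.
Rectangular body: 7 × 15.5, A = 108.5 cm², y = 7.75 cm, Ī = 2172.26 cm⁴.
Semicircular cap: semicircle r = 3.5, A = 19.2423 cm², y = 16.9854 cm, Ī = 16.4704 cm⁴.
Centroid: ȳ = ΣA·y / ΣA = 9.14117 cm.
Transfer each piece to the centroidal x-axis using Ī + A·d² with d = y − 9.14117:
  rectangular body: d = -1.39117 cm → contributes +2382.25 cm⁴
  semicircular cap: d = 7.84428 cm → contributes +1200.5 cm⁴
Total I = 3582.74 cm⁴.

I_xx ≈ 3583 cm⁴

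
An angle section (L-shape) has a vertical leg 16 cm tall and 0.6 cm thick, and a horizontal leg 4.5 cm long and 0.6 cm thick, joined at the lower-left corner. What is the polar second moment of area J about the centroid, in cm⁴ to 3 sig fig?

J ≈ 329 cm⁴

Decompose the section into non-overlapping parts with the origin at the bottom-left of its bounding rectangle.
Vertical leg: 0.6 × 16, A = 9.6 cm², y = 8 cm, Ī = 204.8 cm⁴.
Horizontal leg (remainder): 3.9 × 0.6, A = 2.34 cm², y = 0.3 cm, Ī = 0.0702 cm⁴.
Centroid: ȳ = ΣA·y / ΣA = 6.491 cm.
Transfer each piece to the centroidal x-axis using Ī + A·d² with d = y − 6.491:
  vertical leg: d = 1.509 cm → contributes +226.66 cm⁴
  horizontal leg (remainder): d = -6.191 cm → contributes +89.758 cm⁴
Total I = 316.42 cm⁴.
For the y-axis: x̄ = 0.74095 cm.
Repeating about the centroidal y-axis gives I_y = 12.779 cm⁴.
Polar second moment: J = I_x + I_y = 329.2 cm⁴.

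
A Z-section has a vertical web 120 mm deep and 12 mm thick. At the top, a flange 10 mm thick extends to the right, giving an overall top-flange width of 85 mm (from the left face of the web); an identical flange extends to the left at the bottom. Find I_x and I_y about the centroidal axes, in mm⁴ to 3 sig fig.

Treat the section as a set of non-overlapping primitives; coordinates are from the bounding-box lower-left.
Web: 12 × 120, A = 1 440 mm², y = 60 mm, Ī = 1 728 000 mm⁴.
Top flange (beyond web): 73 × 10, A = 730 mm², y = 115 mm, Ī = 6083.3 mm⁴.
Bottom flange (beyond web): 73 × 10, A = 730 mm², y = 5 mm, Ī = 6083.3 mm⁴.
Centroid: ȳ = ΣA·y / ΣA = 60 mm.
Transfer each piece to the centroidal x-axis using Ī + A·d² with d = y − 60:
  web: d = 0 mm → contributes +1 728 000 mm⁴
  top flange (beyond web): d = 55 mm → contributes +2 214 333 mm⁴
  bottom flange (beyond web): d = -55 mm → contributes +2 214 333 mm⁴
Total I = 6 156 667 mm⁴.
For the y-axis: x̄ = 79 mm.
Repeating about the centroidal y-axis gives I_y = 3 302 767 mm⁴.

I_x ≈ 6.16 × 10⁶ mm⁴, I_y ≈ 3.30 × 10⁶ mm⁴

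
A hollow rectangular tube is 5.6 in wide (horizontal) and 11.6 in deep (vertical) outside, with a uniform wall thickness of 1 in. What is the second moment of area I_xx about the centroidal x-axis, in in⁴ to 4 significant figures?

I_xx ≈ 463.0 in⁴

Decompose the section into non-overlapping parts with the origin at the bottom-left of its bounding rectangle.
Outer rectangle: 5.6 × 11.6, A = 64.96 in², y = 5.8 in, Ī = 728.418 in⁴.
Inner void (subtracted): 3.6 × 9.6, A = 34.56 in², y = 5.8 in, Ī = 265.421 in⁴.
By symmetry the centroid is at mid-height, ȳ = 5.8 in.
All pieces are centred on the centroidal x-axis, so I = ΣĪ (holes subtracted) = 462.997 in⁴.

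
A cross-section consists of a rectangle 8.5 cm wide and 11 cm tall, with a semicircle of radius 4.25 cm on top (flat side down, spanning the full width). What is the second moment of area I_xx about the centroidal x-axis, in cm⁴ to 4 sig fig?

Decompose the section into non-overlapping parts with the origin at the bottom-left of its bounding rectangle.
Rectangular body: 8.5 × 11, A = 93.5 cm², y = 5.5 cm, Ī = 942.792 cm⁴.
Semicircular cap: semicircle r = 4.25, A = 28.3725 cm², y = 12.8038 cm, Ī = 35.8086 cm⁴.
Centroid: ȳ = ΣA·y / ΣA = 7.20035 cm.
Transfer each piece to the centroidal x-axis using Ī + A·d² with d = y − 7.20035:
  rectangular body: d = -1.70035 cm → contributes +1213.12 cm⁴
  semicircular cap: d = 5.60341 cm → contributes +926.653 cm⁴
Total I = 2139.77 cm⁴.

I_xx ≈ 2140 cm⁴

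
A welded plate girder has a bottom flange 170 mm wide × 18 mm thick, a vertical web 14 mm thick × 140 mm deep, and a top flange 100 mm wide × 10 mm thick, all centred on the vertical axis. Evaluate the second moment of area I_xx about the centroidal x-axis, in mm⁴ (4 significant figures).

Break the section into simple shapes (no overlaps), measuring from the bottom-left corner of the bounding box.
Bottom plate: 170 × 18, A = 3 060 mm², y = 9 mm, Ī = 82 620 mm⁴.
Web plate: 14 × 140, A = 1 960 mm², y = 88 mm, Ī = 3 201 333 mm⁴.
Top plate: 100 × 10, A = 1 000 mm², y = 163 mm, Ī = 8333.33 mm⁴.
Centroid: ȳ = ΣA·y / ΣA = 60.3023 mm.
Transfer each piece to the centroidal x-axis using Ī + A·d² with d = y − 60.3023:
  bottom plate: d = -51.3023 mm → contributes +8 136 322 mm⁴
  web plate: d = 27.6977 mm → contributes +4 704 969 mm⁴
  top plate: d = 102.698 mm → contributes +10 555 146 mm⁴
Total I = 23 396 436 mm⁴.

I_xx ≈ 2.340 × 10⁷ mm⁴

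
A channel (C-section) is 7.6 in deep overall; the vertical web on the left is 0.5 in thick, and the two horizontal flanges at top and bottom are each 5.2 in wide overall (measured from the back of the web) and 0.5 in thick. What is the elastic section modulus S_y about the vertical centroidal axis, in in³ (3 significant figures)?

S_y ≈ 6.53 in³

Split into non-overlapping primitives; take the origin at the lower-left of the bounding box.
Web: 0.5 × 7.6, A = 3.8 in², x = 0.25 in, Ī = 0.079167 in⁴.
Top flange (beyond web): 4.7 × 0.5, A = 2.35 in², x = 2.85 in, Ī = 4.326 in⁴.
Bottom flange (beyond web): 4.7 × 0.5, A = 2.35 in², x = 2.85 in, Ī = 4.326 in⁴.
Centroid: x̄ = ΣA·x / ΣA = 1.6876 in.
Transfer each piece to the vertical centroidal axis using Ī + A·d² with d = x − 1.6876:
  web: d = -1.4376 in → contributes +7.9331 in⁴
  top flange (beyond web): d = 1.1624 in → contributes +7.501 in⁴
  bottom flange (beyond web): d = 1.1624 in → contributes +7.501 in⁴
Total I = 22.935 in⁴.
Extreme fibre distance c = 3.5124 in; S = I/c = 6.5298 in³.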